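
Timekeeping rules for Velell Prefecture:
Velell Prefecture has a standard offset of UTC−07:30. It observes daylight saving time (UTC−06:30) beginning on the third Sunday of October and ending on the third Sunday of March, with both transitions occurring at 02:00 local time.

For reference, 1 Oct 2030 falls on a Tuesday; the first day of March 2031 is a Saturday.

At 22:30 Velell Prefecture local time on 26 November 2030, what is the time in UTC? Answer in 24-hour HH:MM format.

05:00

1 October 2030 is a Tuesday, so the first Sunday is October 6 and the third is October 20.
1 March 2031 is a Saturday, so the first Sunday is March 2 and the third is March 16.
26 November 2030 lies within the daylight-saving period (20 October 2030 – 16 March 2031), so Velell Prefecture is on daylight time, UTC−06:30.
22:30 local + 6h30m = 05:00 UTC (rolling into the next day, 27 November 2030).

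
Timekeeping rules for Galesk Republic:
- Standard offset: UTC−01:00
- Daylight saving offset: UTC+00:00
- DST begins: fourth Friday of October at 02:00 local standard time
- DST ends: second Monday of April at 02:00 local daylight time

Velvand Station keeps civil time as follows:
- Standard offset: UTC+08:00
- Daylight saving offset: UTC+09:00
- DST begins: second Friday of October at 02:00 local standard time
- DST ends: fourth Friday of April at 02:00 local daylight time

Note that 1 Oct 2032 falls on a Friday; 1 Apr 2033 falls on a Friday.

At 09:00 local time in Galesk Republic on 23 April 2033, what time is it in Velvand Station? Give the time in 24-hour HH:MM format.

18:00

1 October 2032 is a Friday, so the first Friday is October 1 and the fourth is October 22.
1 April 2033 is a Friday, so the first Monday is April 4 and the second is April 11.
23 April 2033 does not fall between 22 October 2032 and 11 April 2033, so daylight saving is not in effect and Galesk Republic is at UTC−01:00.
09:00 Galesk Republic + 1h = 10:00 UTC.
1 October 2032 is a Friday, so the first Friday is October 1 and the second is October 8.
1 April 2033 is a Friday, so the first Friday is April 1 and the fourth is April 22.
At the standard offset (UTC+08:00), 10:00 UTC + 8h = 18:00 Velvand Station standard time.
The standard-time date in Velvand Station, 23 April 2033, does not fall between 8 October 2032 and 22 April 2033, so daylight saving is not in effect and Velvand Station is at UTC+08:00.
10:00 UTC + 8h = 18:00 Velvand Station.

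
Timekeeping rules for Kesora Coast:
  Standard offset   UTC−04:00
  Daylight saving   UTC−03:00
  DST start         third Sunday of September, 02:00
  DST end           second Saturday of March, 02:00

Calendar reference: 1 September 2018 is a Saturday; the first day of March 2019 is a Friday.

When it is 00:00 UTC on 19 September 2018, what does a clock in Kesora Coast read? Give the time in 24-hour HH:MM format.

21:00

1 September 2018 is a Saturday, so the first Sunday is September 2 and the third is September 16.
1 March 2019 is a Friday, so the first Saturday is March 2 and the second is March 9.
At the standard offset (UTC−04:00), 00:00 UTC − 4h = 20:00 Kesora Coast standard time (rolling into the previous day, 18 September 2018).
Daylight saving runs 16 September 2018 – 9 March 2019; the standard-time date in Kesora Coast, 18 September 2018, is inside that window, so Kesora Coast is at UTC−03:00.
00:00 UTC − 3h = 21:00 local (rolling into the previous day, 18 September 2018).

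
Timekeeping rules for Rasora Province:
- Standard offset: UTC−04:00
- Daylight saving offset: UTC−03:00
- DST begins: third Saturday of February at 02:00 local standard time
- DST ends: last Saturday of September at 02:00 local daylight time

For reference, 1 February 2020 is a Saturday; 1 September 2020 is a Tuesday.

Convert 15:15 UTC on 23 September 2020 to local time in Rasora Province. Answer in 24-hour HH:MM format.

12:15

1 February 2020 is a Saturday, so the first Saturday is February 1 and the third is February 15.
1 September 2020 is a Tuesday, so Saturdays fall on 5, 12, 19, 26; the last is September 26.
At the standard offset (UTC−04:00), 15:15 UTC − 4h = 11:15 Rasora Province standard time.
The standard-time date in Rasora Province, 23 September 2020, falls between 15 February and 26 September, so daylight saving is in effect and Rasora Province is at UTC−03:00.
15:15 UTC − 3h = 12:15 local.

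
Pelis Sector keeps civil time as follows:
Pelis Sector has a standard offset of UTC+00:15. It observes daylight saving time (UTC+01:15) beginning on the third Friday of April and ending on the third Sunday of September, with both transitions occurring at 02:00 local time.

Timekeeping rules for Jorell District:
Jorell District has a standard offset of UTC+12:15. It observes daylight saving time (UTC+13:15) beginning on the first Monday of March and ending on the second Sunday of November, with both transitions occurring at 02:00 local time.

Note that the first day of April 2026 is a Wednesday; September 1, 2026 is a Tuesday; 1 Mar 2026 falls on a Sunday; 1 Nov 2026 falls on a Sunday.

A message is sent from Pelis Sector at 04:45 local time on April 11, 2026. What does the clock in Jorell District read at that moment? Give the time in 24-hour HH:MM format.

1 April 2026 is a Wednesday, so the first Friday is April 3 and the third is April 17.
1 September 2026 is a Tuesday, so the first Sunday is September 6 and the third is September 20.
April 11, 2026 is outside the daylight-saving period (17 April – 20 September), so Pelis Sector is on standard time, UTC+00:15.
04:45 Pelis Sector − 0h15m = 04:30 UTC.
1 March 2026 is a Sunday, so the first Monday is March 2.
1 November 2026 is a Sunday, so the first Sunday is November 1 and the second is November 8.
At the standard offset (UTC+12:15), 04:30 UTC + 12h15m = 16:45 Jorell District standard time.
The standard-time date in Jorell District, April 11, 2026, lies within the daylight-saving period (2 March – 8 November), so Jorell District is on daylight time, UTC+13:15.
04:30 UTC + 13h15m = 17:45 Jorell District.

17:45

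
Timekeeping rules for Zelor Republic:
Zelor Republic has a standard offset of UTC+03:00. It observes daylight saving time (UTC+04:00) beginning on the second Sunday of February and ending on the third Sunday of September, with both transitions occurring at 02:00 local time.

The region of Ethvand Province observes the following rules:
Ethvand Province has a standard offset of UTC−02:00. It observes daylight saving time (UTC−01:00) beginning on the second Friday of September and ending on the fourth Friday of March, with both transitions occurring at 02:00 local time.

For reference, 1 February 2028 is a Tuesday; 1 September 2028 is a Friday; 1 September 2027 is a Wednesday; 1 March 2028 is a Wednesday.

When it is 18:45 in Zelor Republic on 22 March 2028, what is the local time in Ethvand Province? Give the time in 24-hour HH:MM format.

13:45

1 February 2028 is a Tuesday, so the first Sunday is February 6 and the second is February 13.
1 September 2028 is a Friday, so the first Sunday is September 3 and the third is September 17.
Daylight saving runs 13 February – 17 September; 22 March 2028 is inside that window, so Zelor Republic is at UTC+04:00.
18:45 Zelor Republic − 4h = 14:45 UTC.
1 September 2027 is a Wednesday, so the first Friday is September 3 and the second is September 10.
1 March 2028 is a Wednesday, so the first Friday is March 3 and the fourth is March 24.
At the standard offset (UTC−02:00), 14:45 UTC − 2h = 12:45 Ethvand Province standard time.
Daylight saving runs 10 September 2027 – 24 March 2028; the standard-time date in Ethvand Province, 22 March 2028, is inside that window, so Ethvand Province is at UTC−01:00.
14:45 UTC − 1h = 13:45 Ethvand Province.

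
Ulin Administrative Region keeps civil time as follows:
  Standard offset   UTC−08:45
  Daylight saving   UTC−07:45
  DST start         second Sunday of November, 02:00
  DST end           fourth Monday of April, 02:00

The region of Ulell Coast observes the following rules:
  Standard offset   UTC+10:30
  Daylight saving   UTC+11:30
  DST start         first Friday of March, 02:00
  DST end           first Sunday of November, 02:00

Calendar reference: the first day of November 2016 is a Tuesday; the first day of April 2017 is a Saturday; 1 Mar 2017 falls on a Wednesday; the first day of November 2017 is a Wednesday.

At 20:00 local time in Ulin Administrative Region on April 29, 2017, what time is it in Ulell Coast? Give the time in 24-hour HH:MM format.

1 November 2016 is a Tuesday, so the first Sunday is November 6 and the second is November 13.
1 April 2017 is a Saturday, so the first Monday is April 3 and the fourth is April 24.
April 29, 2017 is outside the daylight-saving period (13 November 2016 – 24 April 2017), so Ulin Administrative Region is on standard time, UTC−08:45.
20:00 Ulin Administrative Region + 8h45m = 04:45 UTC (rolling into the next day, 30 April 2017).
1 March 2017 is a Wednesday, so the first Friday is March 3.
1 November 2017 is a Wednesday, so the first Sunday is November 5.
At the standard offset (UTC+10:30), 04:45 UTC + 10h30m = 15:15 Ulell Coast standard time.
The standard-time date in Ulell Coast, April 30, 2017, falls between 3 March and 5 November, so daylight saving is in effect and Ulell Coast is at UTC+11:30.
04:45 UTC + 11h30m = 16:15 Ulell Coast.

16:15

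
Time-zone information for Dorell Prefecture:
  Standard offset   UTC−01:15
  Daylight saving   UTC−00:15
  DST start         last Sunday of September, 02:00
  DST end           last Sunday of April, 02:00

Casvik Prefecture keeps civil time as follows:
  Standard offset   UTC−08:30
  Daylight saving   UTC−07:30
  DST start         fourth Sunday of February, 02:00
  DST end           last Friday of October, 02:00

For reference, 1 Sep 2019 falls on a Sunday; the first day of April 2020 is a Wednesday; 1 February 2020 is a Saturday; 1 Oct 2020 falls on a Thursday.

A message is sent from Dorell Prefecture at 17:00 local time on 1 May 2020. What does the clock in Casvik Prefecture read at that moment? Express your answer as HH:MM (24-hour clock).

10:45

1 September 2019 is a Sunday, so Sundays fall on 1, 8, 15, 22, 29; the last is September 29.
1 April 2020 is a Wednesday, so Sundays fall on 5, 12, 19, 26; the last is April 26.
Daylight saving runs 29 September 2019 – 26 April 2020; 1 May 2020 is outside that window, so Dorell Prefecture is on standard time at UTC−01:15.
17:00 Dorell Prefecture + 1h15m = 18:15 UTC.
1 February 2020 is a Saturday, so the first Sunday is February 2 and the fourth is February 23.
1 October 2020 is a Thursday, so Fridays fall on 2, 9, 16, 23, 30; the last is October 30.
At the standard offset (UTC−08:30), 18:15 UTC − 8h30m = 09:45 Casvik Prefecture standard time.
The standard-time date in Casvik Prefecture, 1 May 2020, lies within the daylight-saving period (23 February – 30 October), so Casvik Prefecture is on daylight time, UTC−07:30.
18:15 UTC − 7h30m = 10:45 Casvik Prefecture.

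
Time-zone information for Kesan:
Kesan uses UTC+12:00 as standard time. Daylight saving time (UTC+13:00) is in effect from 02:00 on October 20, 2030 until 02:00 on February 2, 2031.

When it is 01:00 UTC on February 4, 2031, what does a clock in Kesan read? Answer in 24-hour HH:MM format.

13:00

At the standard offset (UTC+12:00), 01:00 UTC + 12h = 13:00 Kesan standard time.
Daylight saving runs 20 October 2030 – 2 February 2031; the standard-time date in Kesan, February 4, 2031, is outside that window, so Kesan is on standard time at UTC+12:00.
01:00 UTC + 12h = 13:00 local.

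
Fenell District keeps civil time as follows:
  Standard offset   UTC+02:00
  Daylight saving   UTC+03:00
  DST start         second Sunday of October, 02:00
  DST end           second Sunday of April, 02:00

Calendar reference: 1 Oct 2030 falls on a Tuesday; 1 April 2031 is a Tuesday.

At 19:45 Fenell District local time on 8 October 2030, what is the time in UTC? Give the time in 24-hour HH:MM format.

1 October 2030 is a Tuesday, so the first Sunday is October 6 and the second is October 13.
1 April 2031 is a Tuesday, so the first Sunday is April 6 and the second is April 13.
8 October 2030 does not fall between 13 October 2030 and 13 April 2031, so daylight saving is not in effect and Fenell District is at UTC+02:00.
19:45 local − 2h = 17:45 UTC.

17:45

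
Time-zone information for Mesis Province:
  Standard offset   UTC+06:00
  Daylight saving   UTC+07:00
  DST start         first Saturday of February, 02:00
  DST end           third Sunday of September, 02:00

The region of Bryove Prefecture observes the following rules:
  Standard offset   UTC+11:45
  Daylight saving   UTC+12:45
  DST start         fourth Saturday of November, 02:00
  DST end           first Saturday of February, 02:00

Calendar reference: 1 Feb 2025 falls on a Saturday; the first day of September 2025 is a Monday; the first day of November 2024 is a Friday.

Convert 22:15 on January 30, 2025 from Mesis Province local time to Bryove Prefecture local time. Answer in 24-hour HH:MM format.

1 February 2025 is a Saturday, so the first Saturday is February 1.
1 September 2025 is a Monday, so the first Sunday is September 7 and the third is September 21.
January 30, 2025 does not fall between 1 February and 21 September, so daylight saving is not in effect and Mesis Province is at UTC+06:00.
22:15 Mesis Province − 6h = 16:15 UTC.
1 November 2024 is a Friday, so the first Saturday is November 2 and the fourth is November 23.
1 February 2025 is a Saturday, so the first Saturday is February 1.
At the standard offset (UTC+11:45), 16:15 UTC + 11h45m = 04:00 Bryove Prefecture standard time (rolling into the next day, 31 January 2025).
The standard-time date in Bryove Prefecture, January 31, 2025, lies within the daylight-saving period (23 November 2024 – 1 February 2025), so Bryove Prefecture is on daylight time, UTC+12:45.
16:15 UTC + 12h45m = 05:00 Bryove Prefecture (rolling into the next day, 31 January 2025).

05:00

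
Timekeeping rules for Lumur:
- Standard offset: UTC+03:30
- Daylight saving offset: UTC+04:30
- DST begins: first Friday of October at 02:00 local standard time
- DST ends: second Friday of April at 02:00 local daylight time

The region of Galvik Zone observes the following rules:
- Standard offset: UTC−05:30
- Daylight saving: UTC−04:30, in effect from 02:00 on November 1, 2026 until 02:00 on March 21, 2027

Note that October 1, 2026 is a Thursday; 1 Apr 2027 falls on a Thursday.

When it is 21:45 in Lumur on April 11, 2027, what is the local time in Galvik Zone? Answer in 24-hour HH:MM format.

1 October 2026 is a Thursday, so the first Friday is October 2.
1 April 2027 is a Thursday, so the first Friday is April 2 and the second is April 9.
Daylight saving runs 2 October 2026 – 9 April 2027; April 11, 2027 is outside that window, so Lumur is on standard time at UTC+03:30.
21:45 Lumur − 3h30m = 18:15 UTC.
At the standard offset (UTC−05:30), 18:15 UTC − 5h30m = 12:45 Galvik Zone standard time.
Daylight saving runs 1 November 2026 – 21 March 2027; the standard-time date in Galvik Zone, April 11, 2027, is outside that window, so Galvik Zone is on standard time at UTC−05:30.
18:15 UTC − 5h30m = 12:45 Galvik Zone.

12:45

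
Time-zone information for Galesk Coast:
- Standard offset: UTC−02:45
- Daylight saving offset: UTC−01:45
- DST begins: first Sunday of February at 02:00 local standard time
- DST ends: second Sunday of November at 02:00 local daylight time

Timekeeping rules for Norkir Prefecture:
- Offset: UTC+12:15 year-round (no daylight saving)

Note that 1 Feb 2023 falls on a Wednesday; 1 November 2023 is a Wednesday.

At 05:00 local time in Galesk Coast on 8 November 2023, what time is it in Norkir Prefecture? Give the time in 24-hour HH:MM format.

1 February 2023 is a Wednesday, so the first Sunday is February 5.
1 November 2023 is a Wednesday, so the first Sunday is November 5 and the second is November 12.
8 November 2023 lies within the daylight-saving period (5 February – 12 November), so Galesk Coast is on daylight time, UTC−01:45.
05:00 Galesk Coast + 1h45m = 06:45 UTC.
Norkir Prefecture has no daylight saving, so its offset is UTC+12:15 year-round.
06:45 UTC + 12h15m = 19:00 Norkir Prefecture.

19:00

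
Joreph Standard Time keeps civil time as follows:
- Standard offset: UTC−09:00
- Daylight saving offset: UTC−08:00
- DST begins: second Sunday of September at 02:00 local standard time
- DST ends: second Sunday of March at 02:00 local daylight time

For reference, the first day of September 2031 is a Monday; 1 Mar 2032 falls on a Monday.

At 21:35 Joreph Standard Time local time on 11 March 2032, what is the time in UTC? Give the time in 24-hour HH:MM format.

05:35

1 September 2031 is a Monday, so the first Sunday is September 7 and the second is September 14.
1 March 2032 is a Monday, so the first Sunday is March 7 and the second is March 14.
11 March 2032 lies within the daylight-saving period (14 September 2031 – 14 March 2032), so Joreph Standard Time is on daylight time, UTC−08:00.
21:35 local + 8h = 05:35 UTC (rolling into the next day, 12 March 2032).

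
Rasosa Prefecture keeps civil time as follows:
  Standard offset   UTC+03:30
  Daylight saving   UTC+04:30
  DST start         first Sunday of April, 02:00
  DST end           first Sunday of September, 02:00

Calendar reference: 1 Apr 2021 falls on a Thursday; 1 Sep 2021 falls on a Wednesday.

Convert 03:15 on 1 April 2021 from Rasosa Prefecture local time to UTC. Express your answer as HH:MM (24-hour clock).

23:45

1 April 2021 is a Thursday, so the first Sunday is April 4.
1 September 2021 is a Wednesday, so the first Sunday is September 5.
1 April 2021 does not fall between 4 April and 5 September, so daylight saving is not in effect and Rasosa Prefecture is at UTC+03:30.
03:15 local − 3h30m = 23:45 UTC (rolling into the previous day, 31 March 2021).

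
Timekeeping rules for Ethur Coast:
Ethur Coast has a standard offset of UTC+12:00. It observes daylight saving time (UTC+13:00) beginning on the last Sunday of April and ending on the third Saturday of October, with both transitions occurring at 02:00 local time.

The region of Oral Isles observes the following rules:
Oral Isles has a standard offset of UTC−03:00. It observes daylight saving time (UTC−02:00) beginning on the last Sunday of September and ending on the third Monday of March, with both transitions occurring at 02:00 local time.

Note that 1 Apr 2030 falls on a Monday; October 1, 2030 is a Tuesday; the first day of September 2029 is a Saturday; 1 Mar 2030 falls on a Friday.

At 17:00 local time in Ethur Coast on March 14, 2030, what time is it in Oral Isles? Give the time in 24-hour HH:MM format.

1 April 2030 is a Monday, so Sundays fall on 7, 14, 21, 28; the last is April 28.
1 October 2030 is a Tuesday, so the first Saturday is October 5 and the third is October 19.
Daylight saving runs 28 April – 19 October; March 14, 2030 is outside that window, so Ethur Coast is on standard time at UTC+12:00.
17:00 Ethur Coast − 12h = 05:00 UTC.
1 September 2029 is a Saturday, so Sundays fall on 2, 9, 16, 23, 30; the last is September 30.
1 March 2030 is a Friday, so the first Monday is March 4 and the third is March 18.
At the standard offset (UTC−03:00), 05:00 UTC − 3h = 02:00 Oral Isles standard time.
The standard-time date in Oral Isles, March 14, 2030, falls between 30 September 2029 and 18 March 2030, so daylight saving is in effect and Oral Isles is at UTC−02:00.
05:00 UTC − 2h = 03:00 Oral Isles.

03:00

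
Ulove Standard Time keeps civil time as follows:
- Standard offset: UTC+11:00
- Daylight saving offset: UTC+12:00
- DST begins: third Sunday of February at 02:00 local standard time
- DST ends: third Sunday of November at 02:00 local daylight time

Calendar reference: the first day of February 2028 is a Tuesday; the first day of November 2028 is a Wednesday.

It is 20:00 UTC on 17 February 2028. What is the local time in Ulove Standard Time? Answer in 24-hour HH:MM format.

07:00

1 February 2028 is a Tuesday, so the first Sunday is February 6 and the third is February 20.
1 November 2028 is a Wednesday, so the first Sunday is November 5 and the third is November 19.
At the standard offset (UTC+11:00), 20:00 UTC + 11h = 07:00 Ulove Standard Time standard time (rolling into the next day, 18 February 2028).
The standard-time date in Ulove Standard Time, 18 February 2028, does not fall between 20 February and 19 November, so daylight saving is not in effect and Ulove Standard Time is at UTC+11:00.
20:00 UTC + 11h = 07:00 local (rolling into the next day, 18 February 2028).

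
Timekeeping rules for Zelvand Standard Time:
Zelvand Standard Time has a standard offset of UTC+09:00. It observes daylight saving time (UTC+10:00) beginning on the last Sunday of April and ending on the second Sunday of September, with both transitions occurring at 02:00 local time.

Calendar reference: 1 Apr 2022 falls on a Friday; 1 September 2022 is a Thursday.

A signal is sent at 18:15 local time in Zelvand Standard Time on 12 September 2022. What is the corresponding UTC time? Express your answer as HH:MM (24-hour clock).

09:15

1 April 2022 is a Friday, so Sundays fall on 3, 10, 17, 24; the last is April 24.
1 September 2022 is a Thursday, so the first Sunday is September 4 and the second is September 11.
12 September 2022 is outside the daylight-saving period (24 April – 11 September), so Zelvand Standard Time is on standard time, UTC+09:00.
18:15 local − 9h = 09:15 UTC.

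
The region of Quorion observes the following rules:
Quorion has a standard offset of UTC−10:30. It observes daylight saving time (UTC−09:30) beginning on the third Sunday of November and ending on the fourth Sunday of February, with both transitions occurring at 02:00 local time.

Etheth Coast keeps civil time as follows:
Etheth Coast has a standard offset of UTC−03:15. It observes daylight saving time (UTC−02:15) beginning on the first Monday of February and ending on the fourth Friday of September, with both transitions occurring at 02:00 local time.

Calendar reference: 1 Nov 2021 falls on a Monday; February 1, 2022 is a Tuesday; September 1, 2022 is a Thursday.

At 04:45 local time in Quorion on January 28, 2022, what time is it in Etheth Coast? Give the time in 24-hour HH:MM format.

11:00

1 November 2021 is a Monday, so the first Sunday is November 7 and the third is November 21.
1 February 2022 is a Tuesday, so the first Sunday is February 6 and the fourth is February 27.
January 28, 2022 lies within the daylight-saving period (21 November 2021 – 27 February 2022), so Quorion is on daylight time, UTC−09:30.
04:45 Quorion + 9h30m = 14:15 UTC.
1 February 2022 is a Tuesday, so the first Monday is February 7.
1 September 2022 is a Thursday, so the first Friday is September 2 and the fourth is September 23.
At the standard offset (UTC−03:15), 14:15 UTC − 3h15m = 11:00 Etheth Coast standard time.
The standard-time date in Etheth Coast, January 28, 2022, is outside the daylight-saving period (7 February – 23 September), so Etheth Coast is on standard time, UTC−03:15.
14:15 UTC − 3h15m = 11:00 Etheth Coast.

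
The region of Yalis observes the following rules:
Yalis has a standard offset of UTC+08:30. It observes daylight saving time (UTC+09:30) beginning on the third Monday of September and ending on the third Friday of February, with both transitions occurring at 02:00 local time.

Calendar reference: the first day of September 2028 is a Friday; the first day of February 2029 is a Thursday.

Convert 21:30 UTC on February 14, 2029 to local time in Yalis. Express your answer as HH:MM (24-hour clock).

1 September 2028 is a Friday, so the first Monday is September 4 and the third is September 18.
1 February 2029 is a Thursday, so the first Friday is February 2 and the third is February 16.
At the standard offset (UTC+08:30), 21:30 UTC + 8h30m = 06:00 Yalis standard time (rolling into the next day, 15 February 2029).
The standard-time date in Yalis, February 15, 2029, lies within the daylight-saving period (18 September 2028 – 16 February 2029), so Yalis is on daylight time, UTC+09:30.
21:30 UTC + 9h30m = 07:00 local (rolling into the next day, 15 February 2029).

07:00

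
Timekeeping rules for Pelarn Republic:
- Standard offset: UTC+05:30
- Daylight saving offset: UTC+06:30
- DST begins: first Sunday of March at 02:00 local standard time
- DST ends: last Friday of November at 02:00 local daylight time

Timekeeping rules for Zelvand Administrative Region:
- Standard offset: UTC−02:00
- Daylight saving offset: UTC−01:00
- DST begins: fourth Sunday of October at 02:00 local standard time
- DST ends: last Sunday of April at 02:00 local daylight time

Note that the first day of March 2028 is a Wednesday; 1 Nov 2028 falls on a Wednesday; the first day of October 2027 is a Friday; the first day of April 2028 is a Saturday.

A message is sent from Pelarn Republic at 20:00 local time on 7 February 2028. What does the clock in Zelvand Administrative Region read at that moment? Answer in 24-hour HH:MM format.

1 March 2028 is a Wednesday, so the first Sunday is March 5.
1 November 2028 is a Wednesday, so Fridays fall on 3, 10, 17, 24; the last is November 24.
7 February 2028 does not fall between 5 March and 24 November, so daylight saving is not in effect and Pelarn Republic is at UTC+05:30.
20:00 Pelarn Republic − 5h30m = 14:30 UTC.
1 October 2027 is a Friday, so the first Sunday is October 3 and the fourth is October 24.
1 April 2028 is a Saturday, so Sundays fall on 2, 9, 16, 23, 30; the last is April 30.
At the standard offset (UTC−02:00), 14:30 UTC − 2h = 12:30 Zelvand Administrative Region standard time.
The standard-time date in Zelvand Administrative Region, 7 February 2028, lies within the daylight-saving period (24 October 2027 – 30 April 2028), so Zelvand Administrative Region is on daylight time, UTC−01:00.
14:30 UTC − 1h = 13:30 Zelvand Administrative Region.

13:30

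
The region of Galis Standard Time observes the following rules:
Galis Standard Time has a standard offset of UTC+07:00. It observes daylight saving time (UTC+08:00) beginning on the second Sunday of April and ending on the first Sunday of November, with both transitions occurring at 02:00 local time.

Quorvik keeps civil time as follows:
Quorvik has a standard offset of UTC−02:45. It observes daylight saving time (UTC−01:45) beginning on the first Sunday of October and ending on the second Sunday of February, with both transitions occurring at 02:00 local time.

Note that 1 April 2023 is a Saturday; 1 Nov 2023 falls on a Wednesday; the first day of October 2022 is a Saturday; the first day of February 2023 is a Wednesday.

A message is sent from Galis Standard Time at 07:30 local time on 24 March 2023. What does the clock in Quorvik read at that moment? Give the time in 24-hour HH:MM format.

1 April 2023 is a Saturday, so the first Sunday is April 2 and the second is April 9.
1 November 2023 is a Wednesday, so the first Sunday is November 5.
24 March 2023 is outside the daylight-saving period (9 April – 5 November), so Galis Standard Time is on standard time, UTC+07:00.
07:30 Galis Standard Time − 7h = 00:30 UTC.
1 October 2022 is a Saturday, so the first Sunday is October 2.
1 February 2023 is a Wednesday, so the first Sunday is February 5 and the second is February 12.
At the standard offset (UTC−02:45), 00:30 UTC − 2h45m = 21:45 Quorvik standard time (rolling into the previous day, 23 March 2023).
The standard-time date in Quorvik, 23 March 2023, does not fall between 2 October 2022 and 12 February 2023, so daylight saving is not in effect and Quorvik is at UTC−02:45.
00:30 UTC − 2h45m = 21:45 Quorvik (rolling into the previous day, 23 March 2023).

21:45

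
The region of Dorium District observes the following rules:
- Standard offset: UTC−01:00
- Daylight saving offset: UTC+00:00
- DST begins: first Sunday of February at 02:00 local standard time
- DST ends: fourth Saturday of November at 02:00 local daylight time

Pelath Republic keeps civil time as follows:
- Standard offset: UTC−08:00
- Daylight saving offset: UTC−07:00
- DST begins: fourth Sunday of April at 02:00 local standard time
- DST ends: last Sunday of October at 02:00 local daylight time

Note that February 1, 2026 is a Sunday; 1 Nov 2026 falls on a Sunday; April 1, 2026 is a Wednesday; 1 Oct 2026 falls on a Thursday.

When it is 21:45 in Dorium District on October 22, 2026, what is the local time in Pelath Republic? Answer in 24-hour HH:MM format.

1 February 2026 is a Sunday, so the first Sunday is February 1.
1 November 2026 is a Sunday, so the first Saturday is November 7 and the fourth is November 28.
October 22, 2026 lies within the daylight-saving period (1 February – 28 November), so Dorium District is on daylight time, UTC+00:00.
21:45 Dorium District − 0h = 21:45 UTC.
1 April 2026 is a Wednesday, so the first Sunday is April 5 and the fourth is April 26.
1 October 2026 is a Thursday, so Sundays fall on 4, 11, 18, 25; the last is October 25.
At the standard offset (UTC−08:00), 21:45 UTC − 8h = 13:45 Pelath Republic standard time.
Daylight saving runs 26 April – 25 October; the standard-time date in Pelath Republic, October 22, 2026, is inside that window, so Pelath Republic is at UTC−07:00.
21:45 UTC − 7h = 14:45 Pelath Republic.

14:45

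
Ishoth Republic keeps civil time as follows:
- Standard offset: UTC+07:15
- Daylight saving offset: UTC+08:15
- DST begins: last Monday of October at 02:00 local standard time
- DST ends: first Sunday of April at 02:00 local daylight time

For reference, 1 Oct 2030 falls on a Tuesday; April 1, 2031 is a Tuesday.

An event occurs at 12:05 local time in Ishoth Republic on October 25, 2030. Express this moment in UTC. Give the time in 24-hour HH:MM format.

04:50

1 October 2030 is a Tuesday, so Mondays fall on 7, 14, 21, 28; the last is October 28.
1 April 2031 is a Tuesday, so the first Sunday is April 6.
Daylight saving runs 28 October 2030 – 6 April 2031; October 25, 2030 is outside that window, so Ishoth Republic is on standard time at UTC+07:15.
12:05 local − 7h15m = 04:50 UTC.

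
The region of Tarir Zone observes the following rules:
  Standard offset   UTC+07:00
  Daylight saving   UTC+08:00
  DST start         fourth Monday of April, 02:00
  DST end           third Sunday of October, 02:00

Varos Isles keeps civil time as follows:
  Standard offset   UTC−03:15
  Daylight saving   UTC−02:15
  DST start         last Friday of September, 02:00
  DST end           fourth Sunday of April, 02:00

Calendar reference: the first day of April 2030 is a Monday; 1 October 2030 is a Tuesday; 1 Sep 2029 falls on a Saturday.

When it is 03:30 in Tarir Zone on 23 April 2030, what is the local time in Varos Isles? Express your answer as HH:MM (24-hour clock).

1 April 2030 is a Monday, so the first Monday is April 1 and the fourth is April 22.
1 October 2030 is a Tuesday, so the first Sunday is October 6 and the third is October 20.
23 April 2030 lies within the daylight-saving period (22 April – 20 October), so Tarir Zone is on daylight time, UTC+08:00.
03:30 Tarir Zone − 8h = 19:30 UTC (rolling into the previous day, 22 April 2030).
1 September 2029 is a Saturday, so Fridays fall on 7, 14, 21, 28; the last is September 28.
1 April 2030 is a Monday, so the first Sunday is April 7 and the fourth is April 28.
At the standard offset (UTC−03:15), 19:30 UTC − 3h15m = 16:15 Varos Isles standard time.
The standard-time date in Varos Isles, 22 April 2030, lies within the daylight-saving period (28 September 2029 – 28 April 2030), so Varos Isles is on daylight time, UTC−02:15.
19:30 UTC − 2h15m = 17:15 Varos Isles.

17:15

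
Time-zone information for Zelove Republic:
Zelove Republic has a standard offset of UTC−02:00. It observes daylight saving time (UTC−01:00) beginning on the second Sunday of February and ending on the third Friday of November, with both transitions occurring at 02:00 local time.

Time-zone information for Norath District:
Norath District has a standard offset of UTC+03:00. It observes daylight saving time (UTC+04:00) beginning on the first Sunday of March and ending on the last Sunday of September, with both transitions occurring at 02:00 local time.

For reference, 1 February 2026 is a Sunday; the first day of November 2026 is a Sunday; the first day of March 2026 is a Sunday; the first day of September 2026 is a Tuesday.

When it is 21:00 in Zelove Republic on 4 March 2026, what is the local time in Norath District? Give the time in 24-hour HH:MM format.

02:00

1 February 2026 is a Sunday, so the first Sunday is February 1 and the second is February 8.
1 November 2026 is a Sunday, so the first Friday is November 6 and the third is November 20.
4 March 2026 falls between 8 February and 20 November, so daylight saving is in effect and Zelove Republic is at UTC−01:00.
21:00 Zelove Republic + 1h = 22:00 UTC.
1 March 2026 is a Sunday, so the first Sunday is March 1.
1 September 2026 is a Tuesday, so Sundays fall on 6, 13, 20, 27; the last is September 27.
At the standard offset (UTC+03:00), 22:00 UTC + 3h = 01:00 Norath District standard time (rolling into the next day, 5 March 2026).
The standard-time date in Norath District, 5 March 2026, lies within the daylight-saving period (1 March – 27 September), so Norath District is on daylight time, UTC+04:00.
22:00 UTC + 4h = 02:00 Norath District (rolling into the next day, 5 March 2026).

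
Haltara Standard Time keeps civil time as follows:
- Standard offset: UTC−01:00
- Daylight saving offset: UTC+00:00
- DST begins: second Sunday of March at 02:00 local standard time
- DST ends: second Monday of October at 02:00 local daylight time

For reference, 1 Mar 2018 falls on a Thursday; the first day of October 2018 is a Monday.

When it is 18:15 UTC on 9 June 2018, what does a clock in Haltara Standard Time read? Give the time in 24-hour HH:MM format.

18:15

1 March 2018 is a Thursday, so the first Sunday is March 4 and the second is March 11.
1 October 2018 is a Monday, so the first Monday is October 1 and the second is October 8.
At the standard offset (UTC−01:00), 18:15 UTC − 1h = 17:15 Haltara Standard Time standard time.
The standard-time date in Haltara Standard Time, 9 June 2018, falls between 11 March and 8 October, so daylight saving is in effect and Haltara Standard Time is at UTC+00:00.
18:15 UTC + 0h = 18:15 local.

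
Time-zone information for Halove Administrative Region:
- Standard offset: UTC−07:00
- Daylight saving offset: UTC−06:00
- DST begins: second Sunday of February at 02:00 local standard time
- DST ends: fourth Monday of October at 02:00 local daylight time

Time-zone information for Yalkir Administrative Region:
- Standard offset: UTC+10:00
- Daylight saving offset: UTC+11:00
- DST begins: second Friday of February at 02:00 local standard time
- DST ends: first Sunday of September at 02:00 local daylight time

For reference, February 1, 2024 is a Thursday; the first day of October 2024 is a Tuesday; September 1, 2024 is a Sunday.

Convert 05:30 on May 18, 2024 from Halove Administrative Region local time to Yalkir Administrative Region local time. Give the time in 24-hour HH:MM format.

1 February 2024 is a Thursday, so the first Sunday is February 4 and the second is February 11.
1 October 2024 is a Tuesday, so the first Monday is October 7 and the fourth is October 28.
May 18, 2024 falls between 11 February and 28 October, so daylight saving is in effect and Halove Administrative Region is at UTC−06:00.
05:30 Halove Administrative Region + 6h = 11:30 UTC.
1 February 2024 is a Thursday, so the first Friday is February 2 and the second is February 9.
1 September 2024 is a Sunday, so the first Sunday is September 1.
At the standard offset (UTC+10:00), 11:30 UTC + 10h = 21:30 Yalkir Administrative Region standard time.
The standard-time date in Yalkir Administrative Region, May 18, 2024, lies within the daylight-saving period (9 February – 1 September), so Yalkir Administrative Region is on daylight time, UTC+11:00.
11:30 UTC + 11h = 22:30 Yalkir Administrative Region.

22:30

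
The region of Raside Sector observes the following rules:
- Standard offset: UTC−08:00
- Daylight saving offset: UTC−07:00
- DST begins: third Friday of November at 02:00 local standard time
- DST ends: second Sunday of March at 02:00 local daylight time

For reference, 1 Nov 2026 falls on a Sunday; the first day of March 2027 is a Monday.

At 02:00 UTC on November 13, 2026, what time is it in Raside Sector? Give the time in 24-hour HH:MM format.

1 November 2026 is a Sunday, so the first Friday is November 6 and the third is November 20.
1 March 2027 is a Monday, so the first Sunday is March 7 and the second is March 14.
At the standard offset (UTC−08:00), 02:00 UTC − 8h = 18:00 Raside Sector standard time (rolling into the previous day, 12 November 2026).
The standard-time date in Raside Sector, November 12, 2026, does not fall between 20 November 2026 and 14 March 2027, so daylight saving is not in effect and Raside Sector is at UTC−08:00.
02:00 UTC − 8h = 18:00 local (rolling into the previous day, 12 November 2026).

18:00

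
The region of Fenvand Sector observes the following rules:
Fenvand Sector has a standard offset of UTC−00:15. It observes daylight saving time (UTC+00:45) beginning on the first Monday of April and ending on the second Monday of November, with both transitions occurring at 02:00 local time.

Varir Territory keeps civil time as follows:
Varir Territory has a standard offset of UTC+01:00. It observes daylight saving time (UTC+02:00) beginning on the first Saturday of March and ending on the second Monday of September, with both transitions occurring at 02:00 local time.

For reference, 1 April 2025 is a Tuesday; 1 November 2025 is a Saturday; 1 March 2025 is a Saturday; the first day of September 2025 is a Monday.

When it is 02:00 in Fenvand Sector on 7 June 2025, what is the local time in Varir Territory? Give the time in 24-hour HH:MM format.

03:15

1 April 2025 is a Tuesday, so the first Monday is April 7.
1 November 2025 is a Saturday, so the first Monday is November 3 and the second is November 10.
Daylight saving runs 7 April – 10 November; 7 June 2025 is inside that window, so Fenvand Sector is at UTC+00:45.
02:00 Fenvand Sector − 0h45m = 01:15 UTC.
1 March 2025 is a Saturday, so the first Saturday is March 1.
1 September 2025 is a Monday, so the first Monday is September 1 and the second is September 8.
At the standard offset (UTC+01:00), 01:15 UTC + 1h = 02:15 Varir Territory standard time.
The standard-time date in Varir Territory, 7 June 2025, lies within the daylight-saving period (1 March – 8 September), so Varir Territory is on daylight time, UTC+02:00.
01:15 UTC + 2h = 03:15 Varir Territory.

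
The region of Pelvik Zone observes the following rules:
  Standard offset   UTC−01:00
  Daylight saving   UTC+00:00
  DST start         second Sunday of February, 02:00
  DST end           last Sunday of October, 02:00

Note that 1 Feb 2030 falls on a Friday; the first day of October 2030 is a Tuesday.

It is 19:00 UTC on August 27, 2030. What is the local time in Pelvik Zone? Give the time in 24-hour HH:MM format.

1 February 2030 is a Friday, so the first Sunday is February 3 and the second is February 10.
1 October 2030 is a Tuesday, so Sundays fall on 6, 13, 20, 27; the last is October 27.
At the standard offset (UTC−01:00), 19:00 UTC − 1h = 18:00 Pelvik Zone standard time.
Daylight saving runs 10 February – 27 October; the standard-time date in Pelvik Zone, August 27, 2030, is inside that window, so Pelvik Zone is at UTC+00:00.
19:00 UTC + 0h = 19:00 local.

19:00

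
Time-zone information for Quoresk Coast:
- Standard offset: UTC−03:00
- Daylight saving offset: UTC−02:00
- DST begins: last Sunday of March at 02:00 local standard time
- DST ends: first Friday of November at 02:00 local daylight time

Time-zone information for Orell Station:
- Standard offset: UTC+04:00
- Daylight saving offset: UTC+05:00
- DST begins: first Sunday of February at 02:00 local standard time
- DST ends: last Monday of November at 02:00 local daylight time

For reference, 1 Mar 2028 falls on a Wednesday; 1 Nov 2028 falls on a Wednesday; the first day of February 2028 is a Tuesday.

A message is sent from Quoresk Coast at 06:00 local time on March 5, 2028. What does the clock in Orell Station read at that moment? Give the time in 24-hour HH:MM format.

1 March 2028 is a Wednesday, so Sundays fall on 5, 12, 19, 26; the last is March 26.
1 November 2028 is a Wednesday, so the first Friday is November 3.
March 5, 2028 does not fall between 26 March and 3 November, so daylight saving is not in effect and Quoresk Coast is at UTC−03:00.
06:00 Quoresk Coast + 3h = 09:00 UTC.
1 February 2028 is a Tuesday, so the first Sunday is February 6.
1 November 2028 is a Wednesday, so Mondays fall on 6, 13, 20, 27; the last is November 27.
At the standard offset (UTC+04:00), 09:00 UTC + 4h = 13:00 Orell Station standard time.
The standard-time date in Orell Station, March 5, 2028, falls between 6 February and 27 November, so daylight saving is in effect and Orell Station is at UTC+05:00.
09:00 UTC + 5h = 14:00 Orell Station.

14:00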